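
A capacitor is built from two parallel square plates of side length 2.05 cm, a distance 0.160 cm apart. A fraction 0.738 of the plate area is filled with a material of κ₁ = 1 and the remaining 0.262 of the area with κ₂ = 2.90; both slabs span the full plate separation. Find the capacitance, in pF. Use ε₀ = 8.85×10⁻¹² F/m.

C ≈ 3.48 pF

A = (2.05 cm)² = 4.20×10⁻⁴ m².
Side-by-side slabs ⇒ two capacitors in parallel, each spanning the full gap.
C₁ = κ₁ε₀A₁/d = 1.00 × 8.85×10⁻¹² × 3.10×10⁻⁴ / 1.60×10⁻³ = 1.72×10⁻¹² F.
C₂ = κ₂ε₀A₂/d = 2.90 × 8.85×10⁻¹² × 1.10×10⁻⁴ / 1.60×10⁻³ = 1.77×10⁻¹² F.
C = C₁ + C₂ = 3.48×10⁻¹² F.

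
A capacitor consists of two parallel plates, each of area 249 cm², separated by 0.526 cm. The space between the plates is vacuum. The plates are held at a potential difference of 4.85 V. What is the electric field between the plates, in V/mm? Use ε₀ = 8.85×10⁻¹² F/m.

E = V/d = 4.85 / 5.26×10⁻³ = 9.22×10² V/m.

E ≈ 0.922 V/mm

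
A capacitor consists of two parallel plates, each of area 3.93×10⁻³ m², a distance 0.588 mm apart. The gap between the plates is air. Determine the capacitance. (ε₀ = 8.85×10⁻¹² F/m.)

C ≈ 59.2 pF

C = ε₀A/d = 8.85×10⁻¹² × 3.93×10⁻³ / 5.88×10⁻⁴ = 5.92×10⁻¹¹ F.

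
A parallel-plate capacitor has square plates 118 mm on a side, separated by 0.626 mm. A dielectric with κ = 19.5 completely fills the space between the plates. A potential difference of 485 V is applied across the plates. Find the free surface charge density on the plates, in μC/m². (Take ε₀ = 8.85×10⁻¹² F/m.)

134 μC/m²

A = (118 mm)² = 1.39×10⁻² m².
C = κε₀A/d = 19.5 × 8.85×10⁻¹² × 1.39×10⁻² / 6.26×10⁻⁴ = 3.84×10⁻⁹ F.
σ = Q/A = CV/A = 3.84×10⁻⁹ × 485 / 1.39×10⁻² = 1.34×10⁻⁴ C/m².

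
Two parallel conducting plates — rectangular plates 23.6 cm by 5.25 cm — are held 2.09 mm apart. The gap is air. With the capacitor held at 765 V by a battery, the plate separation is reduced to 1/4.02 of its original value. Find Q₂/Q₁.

4.02

Battery connected ⇒ V is held fixed.
C₂ = 4.02 C₁ and Q = CV, so Q₂/Q₁ = C₂/C₁ = 4.02.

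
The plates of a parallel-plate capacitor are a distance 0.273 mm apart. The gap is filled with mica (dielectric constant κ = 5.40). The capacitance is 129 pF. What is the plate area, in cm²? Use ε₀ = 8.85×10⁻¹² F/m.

A = Cd/(κε₀) = 1.29×10⁻¹⁰ × 2.73×10⁻⁴ / (5.40 × 8.85×10⁻¹²) = 7.37×10⁻⁴ m².

7.37 cm²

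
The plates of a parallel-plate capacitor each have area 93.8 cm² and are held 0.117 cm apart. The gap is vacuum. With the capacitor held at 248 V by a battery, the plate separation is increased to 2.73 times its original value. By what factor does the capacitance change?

C = ε₀A/d scales as 1/d, so C₂/C₁ = d₁/d₂ = 1/2.73 = 0.366.

0.366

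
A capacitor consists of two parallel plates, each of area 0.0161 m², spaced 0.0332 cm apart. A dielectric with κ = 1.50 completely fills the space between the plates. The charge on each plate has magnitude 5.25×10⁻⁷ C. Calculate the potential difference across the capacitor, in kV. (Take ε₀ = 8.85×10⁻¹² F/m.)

C = κε₀A/d = 1.50 × 8.85×10⁻¹² × 1.61×10⁻² / 3.32×10⁻⁴ = 6.44×10⁻¹⁰ F.
V = Q/C = 5.25×10⁻⁷ / 6.44×10⁻¹⁰ = 8.16×10² V.

0.816 kV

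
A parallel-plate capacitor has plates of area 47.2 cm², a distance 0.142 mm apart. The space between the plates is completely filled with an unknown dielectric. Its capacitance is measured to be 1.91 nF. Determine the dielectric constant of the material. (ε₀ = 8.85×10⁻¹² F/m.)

6.49

A = 47.2 cm² = 4.72×10⁻³ m².
κ = Cd/(ε₀A) = 1.91×10⁻⁹ × 1.42×10⁻⁴ / (8.85×10⁻¹² × 4.72×10⁻³) = 6.49.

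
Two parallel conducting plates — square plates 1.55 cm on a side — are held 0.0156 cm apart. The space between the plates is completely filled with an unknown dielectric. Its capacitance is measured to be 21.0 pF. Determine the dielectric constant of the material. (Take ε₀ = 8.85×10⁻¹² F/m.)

1.54

A = (1.55 cm)² = 2.40×10⁻⁴ m².
κ = Cd/(ε₀A) = 2.10×10⁻¹¹ × 1.56×10⁻⁴ / (8.85×10⁻¹² × 2.40×10⁻⁴) = 1.54.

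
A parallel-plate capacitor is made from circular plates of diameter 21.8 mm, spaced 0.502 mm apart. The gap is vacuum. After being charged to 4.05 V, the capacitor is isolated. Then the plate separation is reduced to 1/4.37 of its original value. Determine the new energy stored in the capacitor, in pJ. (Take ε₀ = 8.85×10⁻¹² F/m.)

U ≈ 12.3 pJ

A = π(21.8/2 mm)² = 3.73×10⁻⁴ m².
Initially C₁ = ε₀A/d = 8.85×10⁻¹² × 3.73×10⁻⁴ / 5.02×10⁻⁴ = 6.58×10⁻¹² F.
U₁ = 5.40×10⁻¹¹ J.
Isolated ⇒ Q is held fixed. C₂ = 4.37 C₁ and U = Q²/(2C), so U₂/U₁ = C₁/C₂ = 0.229.
U₂ = 0.229 × 5.40×10⁻¹¹ = 1.23×10⁻¹¹ J.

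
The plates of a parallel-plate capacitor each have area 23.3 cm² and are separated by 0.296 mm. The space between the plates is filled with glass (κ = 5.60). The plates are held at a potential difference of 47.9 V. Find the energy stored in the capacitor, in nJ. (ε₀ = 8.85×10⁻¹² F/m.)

A = 23.3 cm² = 2.33×10⁻³ m².
C = κε₀A/d = 5.60 × 8.85×10⁻¹² × 2.33×10⁻³ / 2.96×10⁻⁴ = 3.90×10⁻¹⁰ F.
U = ½CV² = ½ × 3.90×10⁻¹⁰ × (47.9)² = 4.48×10⁻⁷ J.

448 nJ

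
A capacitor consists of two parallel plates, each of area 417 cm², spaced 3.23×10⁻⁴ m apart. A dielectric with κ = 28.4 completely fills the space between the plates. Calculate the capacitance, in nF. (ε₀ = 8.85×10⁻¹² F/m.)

A = 417 cm² = 4.17×10⁻² m².
C = κε₀A/d = 28.4 × 8.85×10⁻¹² × 4.17×10⁻² / 3.23×10⁻⁴ = 3.24×10⁻⁸ F.

C ≈ 32.4 nF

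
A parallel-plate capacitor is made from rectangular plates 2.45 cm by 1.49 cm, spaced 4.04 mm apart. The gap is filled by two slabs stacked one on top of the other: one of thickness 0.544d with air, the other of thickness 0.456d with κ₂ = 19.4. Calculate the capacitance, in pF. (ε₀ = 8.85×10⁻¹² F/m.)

A = 2.45 × 1.49 cm² = 3.65×10⁻⁴ m².
Stacked slabs ⇒ two capacitors in series, each with the full plate area.
C₁ = κ₁ε₀A/d₁ = 1.00 × 8.85×10⁻¹² × 3.65×10⁻⁴ / 2.20×10⁻³ = 1.47×10⁻¹² F.
C₂ = κ₂ε₀A/d₂ = 19.4 × 8.85×10⁻¹² × 3.65×10⁻⁴ / 1.84×10⁻³ = 3.40×10⁻¹¹ F.
C = (1/C₁ + 1/C₂)⁻¹ = 1.41×10⁻¹² F.

C ≈ 1.41 pF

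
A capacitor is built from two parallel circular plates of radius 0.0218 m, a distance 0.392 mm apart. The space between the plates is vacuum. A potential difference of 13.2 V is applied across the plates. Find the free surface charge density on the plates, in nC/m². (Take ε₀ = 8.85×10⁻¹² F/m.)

A = π(0.0218 m)² = 1.49×10⁻³ m².
C = ε₀A/d = 8.85×10⁻¹² × 1.49×10⁻³ / 3.92×10⁻⁴ = 3.37×10⁻¹¹ F.
σ = Q/A = CV/A = 3.37×10⁻¹¹ × 13.2 / 1.49×10⁻³ = 2.98×10⁻⁷ C/m².

σ ≈ 298 nC/m²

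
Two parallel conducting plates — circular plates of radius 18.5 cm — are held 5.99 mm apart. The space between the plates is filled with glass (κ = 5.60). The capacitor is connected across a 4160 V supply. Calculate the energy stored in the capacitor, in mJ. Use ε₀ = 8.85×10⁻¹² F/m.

A = π(18.5 cm)² = 0.108 m².
C = κε₀A/d = 5.60 × 8.85×10⁻¹² × 0.108 / 5.99×10⁻³ = 8.90×10⁻¹⁰ F.
U = ½CV² = ½ × 8.90×10⁻¹⁰ × (4160)² = 7.70×10⁻³ J.

7.70 mJ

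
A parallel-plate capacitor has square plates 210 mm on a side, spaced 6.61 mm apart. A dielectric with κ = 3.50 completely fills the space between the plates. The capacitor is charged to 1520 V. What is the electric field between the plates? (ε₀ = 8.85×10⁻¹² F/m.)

E ≈ 230 V/mm

E = V/d = 1520 / 6.61×10⁻³ = 2.30×10⁵ V/m.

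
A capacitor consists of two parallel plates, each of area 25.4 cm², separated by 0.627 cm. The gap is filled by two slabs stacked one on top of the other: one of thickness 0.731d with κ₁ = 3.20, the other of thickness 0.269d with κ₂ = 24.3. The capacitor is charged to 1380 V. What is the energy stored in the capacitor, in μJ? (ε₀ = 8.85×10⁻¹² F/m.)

U ≈ 14.3 μJ

A = 25.4 cm² = 2.54×10⁻³ m².
Stacked slabs ⇒ two capacitors in series, each with the full plate area.
C₁ = κ₁ε₀A/d₁ = 3.20 × 8.85×10⁻¹² × 2.54×10⁻³ / 4.58×10⁻³ = 1.57×10⁻¹¹ F.
C₂ = κ₂ε₀A/d₂ = 24.3 × 8.85×10⁻¹² × 2.54×10⁻³ / 1.69×10⁻³ = 3.24×10⁻¹⁰ F.
C = (1/C₁ + 1/C₂)⁻¹ = 1.50×10⁻¹¹ F.
U = ½CV² = ½ × 1.50×10⁻¹¹ × (1380)² = 1.43×10⁻⁵ J.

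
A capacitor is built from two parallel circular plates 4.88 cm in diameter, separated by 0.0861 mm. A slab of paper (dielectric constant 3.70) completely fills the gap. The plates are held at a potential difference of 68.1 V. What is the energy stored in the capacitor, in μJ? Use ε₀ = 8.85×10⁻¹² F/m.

U ≈ 1.65 μJ

A = π(4.88/2 cm)² = 1.87×10⁻³ m².
C = κε₀A/d = 3.70 × 8.85×10⁻¹² × 1.87×10⁻³ / 8.61×10⁻⁵ = 7.11×10⁻¹⁰ F.
U = ½CV² = ½ × 7.11×10⁻¹⁰ × (68.1)² = 1.65×10⁻⁶ J.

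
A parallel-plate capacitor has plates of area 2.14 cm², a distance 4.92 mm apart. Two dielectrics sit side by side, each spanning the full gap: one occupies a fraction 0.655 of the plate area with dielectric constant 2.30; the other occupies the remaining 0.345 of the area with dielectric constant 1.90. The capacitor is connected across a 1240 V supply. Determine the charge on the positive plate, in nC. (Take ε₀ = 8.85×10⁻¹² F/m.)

A = 2.14 cm² = 2.14×10⁻⁴ m².
Side-by-side slabs ⇒ two capacitors in parallel, each spanning the full gap.
C₁ = κ₁ε₀A₁/d = 2.30 × 8.85×10⁻¹² × 1.40×10⁻⁴ / 4.92×10⁻³ = 5.80×10⁻¹³ F.
C₂ = κ₂ε₀A₂/d = 1.90 × 8.85×10⁻¹² × 7.38×10⁻⁵ / 4.92×10⁻³ = 2.52×10⁻¹³ F.
C = C₁ + C₂ = 8.32×10⁻¹³ F.
Q = CV = 8.32×10⁻¹³ × 1240 = 1.03×10⁻⁹ C.

Q ≈ 1.03 nC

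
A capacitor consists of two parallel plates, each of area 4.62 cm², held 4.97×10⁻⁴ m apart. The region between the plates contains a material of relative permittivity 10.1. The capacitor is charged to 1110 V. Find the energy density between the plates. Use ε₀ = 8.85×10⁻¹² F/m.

E = V/d = 1110 / 4.97×10⁻⁴ = 2.23×10⁶ V/m.
u = ½κε₀E² = ½ × 10.1 × 8.85×10⁻¹² × (2.23×10⁶)² = 2.23×10² J/m³.

u ≈ 223 J/m³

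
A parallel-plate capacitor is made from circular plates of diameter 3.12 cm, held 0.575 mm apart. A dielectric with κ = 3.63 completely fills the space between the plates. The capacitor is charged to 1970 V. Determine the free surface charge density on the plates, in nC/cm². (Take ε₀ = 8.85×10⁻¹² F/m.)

A = π(3.12/2 cm)² = 7.65×10⁻⁴ m².
C = κε₀A/d = 3.63 × 8.85×10⁻¹² × 7.65×10⁻⁴ / 5.75×10⁻⁴ = 4.27×10⁻¹¹ F.
σ = Q/A = CV/A = 4.27×10⁻¹¹ × 1970 / 7.65×10⁻⁴ = 1.10×10⁻⁴ C/m².

11.0 nC/cm²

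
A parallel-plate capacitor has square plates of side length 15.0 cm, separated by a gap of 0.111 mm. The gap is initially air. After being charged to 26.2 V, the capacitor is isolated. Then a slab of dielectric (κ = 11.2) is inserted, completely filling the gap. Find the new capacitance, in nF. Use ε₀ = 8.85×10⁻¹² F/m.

A = (15.0 cm)² = 2.25×10⁻² m².
Initially C₁ = ε₀A/d = 8.85×10⁻¹² × 2.25×10⁻² / 1.11×10⁻⁴ = 1.79×10⁻⁹ F.
C = κε₀A/d scales with κ, so C₂/C₁ = κ = 11.2.
C₂ = 11.2 × 1.79×10⁻⁹ = 2.01×10⁻⁸ F.

C ≈ 20.1 nF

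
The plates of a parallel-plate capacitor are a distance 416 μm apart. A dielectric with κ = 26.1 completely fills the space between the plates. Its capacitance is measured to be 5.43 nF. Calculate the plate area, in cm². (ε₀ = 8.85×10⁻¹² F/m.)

A = Cd/(κε₀) = 5.43×10⁻⁹ × 4.16×10⁻⁴ / (26.1 × 8.85×10⁻¹²) = 9.78×10⁻³ m².

97.8 cm²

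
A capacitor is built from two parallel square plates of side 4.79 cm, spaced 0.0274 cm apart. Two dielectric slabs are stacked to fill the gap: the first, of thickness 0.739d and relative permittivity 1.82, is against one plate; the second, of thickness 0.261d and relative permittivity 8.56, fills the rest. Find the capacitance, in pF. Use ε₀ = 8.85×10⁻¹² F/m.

170 pF

A = (4.79 cm)² = 2.29×10⁻³ m².
Stacked slabs ⇒ two capacitors in series, each with the full plate area.
C₁ = κ₁ε₀A/d₁ = 1.82 × 8.85×10⁻¹² × 2.29×10⁻³ / 2.02×10⁻⁴ = 1.83×10⁻¹⁰ F.
C₂ = κ₂ε₀A/d₂ = 8.56 × 8.85×10⁻¹² × 2.29×10⁻³ / 7.15×10⁻⁵ = 2.43×10⁻⁹ F.
C = (1/C₁ + 1/C₂)⁻¹ = 1.70×10⁻¹⁰ F.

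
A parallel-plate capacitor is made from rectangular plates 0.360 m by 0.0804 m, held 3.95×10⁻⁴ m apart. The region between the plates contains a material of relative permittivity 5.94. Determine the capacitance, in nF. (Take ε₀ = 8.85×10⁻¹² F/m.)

C ≈ 3.85 nF

A = 0.360 × 0.0804 m² = 2.89×10⁻² m².
C = κε₀A/d = 5.94 × 8.85×10⁻¹² × 2.89×10⁻² / 3.95×10⁻⁴ = 3.85×10⁻⁹ F.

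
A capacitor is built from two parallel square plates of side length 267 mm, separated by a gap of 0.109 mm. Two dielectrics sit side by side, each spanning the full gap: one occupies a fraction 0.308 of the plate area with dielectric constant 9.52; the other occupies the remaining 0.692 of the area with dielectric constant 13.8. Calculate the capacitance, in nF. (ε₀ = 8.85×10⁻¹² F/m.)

A = (267 mm)² = 7.13×10⁻² m².
Side-by-side slabs ⇒ two capacitors in parallel, each spanning the full gap.
C₁ = κ₁ε₀A₁/d = 9.52 × 8.85×10⁻¹² × 2.20×10⁻² / 1.09×10⁻⁴ = 1.70×10⁻⁸ F.
C₂ = κ₂ε₀A₂/d = 13.8 × 8.85×10⁻¹² × 4.93×10⁻² / 1.09×10⁻⁴ = 5.53×10⁻⁸ F.
C = C₁ + C₂ = 7.22×10⁻⁸ F.

C ≈ 72.2 nF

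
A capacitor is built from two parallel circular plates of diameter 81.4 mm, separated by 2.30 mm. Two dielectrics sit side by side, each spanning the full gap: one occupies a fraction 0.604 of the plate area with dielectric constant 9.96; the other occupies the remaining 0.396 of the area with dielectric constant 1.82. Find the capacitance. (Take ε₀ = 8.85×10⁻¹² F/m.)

C ≈ 135 pF

A = π(81.4/2 mm)² = 5.20×10⁻³ m².
Side-by-side slabs ⇒ two capacitors in parallel, each spanning the full gap.
C₁ = κ₁ε₀A₁/d = 9.96 × 8.85×10⁻¹² × 3.14×10⁻³ / 2.30×10⁻³ = 1.20×10⁻¹⁰ F.
C₂ = κ₂ε₀A₂/d = 1.82 × 8.85×10⁻¹² × 2.06×10⁻³ / 2.30×10⁻³ = 1.44×10⁻¹¹ F.
C = C₁ + C₂ = 1.35×10⁻¹⁰ F.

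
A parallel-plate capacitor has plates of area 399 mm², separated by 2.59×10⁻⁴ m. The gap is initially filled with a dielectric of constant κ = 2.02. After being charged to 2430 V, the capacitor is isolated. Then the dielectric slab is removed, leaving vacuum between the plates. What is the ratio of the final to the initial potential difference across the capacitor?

2.02

Isolated ⇒ Q is held fixed.
C₂ = 0.495 C₁ and V = Q/C, so V₂/V₁ = C₁/C₂ = 2.02.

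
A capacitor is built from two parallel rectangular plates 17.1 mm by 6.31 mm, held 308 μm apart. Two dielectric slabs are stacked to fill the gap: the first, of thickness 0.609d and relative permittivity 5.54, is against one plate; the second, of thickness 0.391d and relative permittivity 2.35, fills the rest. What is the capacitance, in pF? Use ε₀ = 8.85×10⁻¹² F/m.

11.2 pF

A = 17.1 × 6.31 mm² = 1.08×10⁻⁴ m².
Stacked slabs ⇒ two capacitors in series, each with the full plate area.
C₁ = κ₁ε₀A/d₁ = 5.54 × 8.85×10⁻¹² × 1.08×10⁻⁴ / 1.88×10⁻⁴ = 2.82×10⁻¹¹ F.
C₂ = κ₂ε₀A/d₂ = 2.35 × 8.85×10⁻¹² × 1.08×10⁻⁴ / 1.20×10⁻⁴ = 1.86×10⁻¹¹ F.
C = (1/C₁ + 1/C₂)⁻¹ = 1.12×10⁻¹¹ F.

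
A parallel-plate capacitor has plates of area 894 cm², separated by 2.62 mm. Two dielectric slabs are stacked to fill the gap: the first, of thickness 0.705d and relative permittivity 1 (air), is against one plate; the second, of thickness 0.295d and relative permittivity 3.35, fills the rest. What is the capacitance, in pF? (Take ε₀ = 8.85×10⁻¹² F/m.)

C ≈ 381 pF

A = 894 cm² = 8.94×10⁻² m².
Stacked slabs ⇒ two capacitors in series, each with the full plate area.
C₁ = κ₁ε₀A/d₁ = 1.00 × 8.85×10⁻¹² × 8.94×10⁻² / 1.85×10⁻³ = 4.28×10⁻¹⁰ F.
C₂ = κ₂ε₀A/d₂ = 3.35 × 8.85×10⁻¹² × 8.94×10⁻² / 7.73×10⁻⁴ = 3.43×10⁻⁹ F.
C = (1/C₁ + 1/C₂)⁻¹ = 3.81×10⁻¹⁰ F.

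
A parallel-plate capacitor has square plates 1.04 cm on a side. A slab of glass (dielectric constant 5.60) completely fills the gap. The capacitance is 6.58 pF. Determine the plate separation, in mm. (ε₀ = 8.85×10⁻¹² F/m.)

A = (1.04 cm)² = 1.08×10⁻⁴ m².
d = κε₀A/C = 5.60 × 8.85×10⁻¹² × 1.08×10⁻⁴ / 6.58×10⁻¹² = 8.15×10⁻⁴ m.

d ≈ 0.815 mm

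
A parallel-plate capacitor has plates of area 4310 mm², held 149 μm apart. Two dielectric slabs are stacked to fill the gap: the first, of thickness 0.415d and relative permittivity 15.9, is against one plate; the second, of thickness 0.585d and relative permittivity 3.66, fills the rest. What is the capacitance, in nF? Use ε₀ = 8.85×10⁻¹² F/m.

A = 4310 mm² = 4.31×10⁻³ m².
Stacked slabs ⇒ two capacitors in series, each with the full plate area.
C₁ = κ₁ε₀A/d₁ = 15.9 × 8.85×10⁻¹² × 4.31×10⁻³ / 6.18×10⁻⁵ = 9.81×10⁻⁹ F.
C₂ = κ₂ε₀A/d₂ = 3.66 × 8.85×10⁻¹² × 4.31×10⁻³ / 8.72×10⁻⁵ = 1.60×10⁻⁹ F.
C = (1/C₁ + 1/C₂)⁻¹ = 1.38×10⁻⁹ F.

C ≈ 1.38 nF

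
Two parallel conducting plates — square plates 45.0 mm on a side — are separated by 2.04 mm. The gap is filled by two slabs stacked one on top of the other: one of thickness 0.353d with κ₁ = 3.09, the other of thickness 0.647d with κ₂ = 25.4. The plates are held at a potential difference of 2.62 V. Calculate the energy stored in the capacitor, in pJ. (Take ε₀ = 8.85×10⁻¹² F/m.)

A = (45.0 mm)² = 2.02×10⁻³ m².
Stacked slabs ⇒ two capacitors in series, each with the full plate area.
C₁ = κ₁ε₀A/d₁ = 3.09 × 8.85×10⁻¹² × 2.02×10⁻³ / 7.20×10⁻⁴ = 7.69×10⁻¹¹ F.
C₂ = κ₂ε₀A/d₂ = 25.4 × 8.85×10⁻¹² × 2.02×10⁻³ / 1.32×10⁻³ = 3.45×10⁻¹⁰ F.
C = (1/C₁ + 1/C₂)⁻¹ = 6.29×10⁻¹¹ F.
U = ½CV² = ½ × 6.29×10⁻¹¹ × (2.62)² = 2.16×10⁻¹⁰ J.

216 pJ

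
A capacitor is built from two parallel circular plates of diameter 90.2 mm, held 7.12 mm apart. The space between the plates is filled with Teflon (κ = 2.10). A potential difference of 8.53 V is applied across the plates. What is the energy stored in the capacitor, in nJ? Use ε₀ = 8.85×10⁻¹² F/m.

A = π(90.2/2 mm)² = 6.39×10⁻³ m².
C = κε₀A/d = 2.10 × 8.85×10⁻¹² × 6.39×10⁻³ / 7.12×10⁻³ = 1.67×10⁻¹¹ F.
U = ½CV² = ½ × 1.67×10⁻¹¹ × (8.53)² = 6.07×10⁻¹⁰ J.

0.607 nJ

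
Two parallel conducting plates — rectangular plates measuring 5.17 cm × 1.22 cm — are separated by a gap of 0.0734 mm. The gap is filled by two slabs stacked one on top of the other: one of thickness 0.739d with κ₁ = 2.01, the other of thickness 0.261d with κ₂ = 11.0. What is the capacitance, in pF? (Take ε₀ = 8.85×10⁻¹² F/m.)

A = 5.17 × 1.22 cm² = 6.31×10⁻⁴ m².
Stacked slabs ⇒ two capacitors in series, each with the full plate area.
C₁ = κ₁ε₀A/d₁ = 2.01 × 8.85×10⁻¹² × 6.31×10⁻⁴ / 5.42×10⁻⁵ = 2.07×10⁻¹⁰ F.
C₂ = κ₂ε₀A/d₂ = 11.0 × 8.85×10⁻¹² × 6.31×10⁻⁴ / 1.92×10⁻⁵ = 3.21×10⁻⁹ F.
C = (1/C₁ + 1/C₂)⁻¹ = 1.94×10⁻¹⁰ F.

194 pF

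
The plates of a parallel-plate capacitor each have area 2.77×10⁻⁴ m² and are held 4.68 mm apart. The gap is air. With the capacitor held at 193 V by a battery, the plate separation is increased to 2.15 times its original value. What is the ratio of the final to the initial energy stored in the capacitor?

Battery connected ⇒ V is held fixed.
C₂ = 0.465 C₁ and U = ½CV², so U₂/U₁ = C₂/C₁ = 0.465.

U₂/U₁ ≈ 0.465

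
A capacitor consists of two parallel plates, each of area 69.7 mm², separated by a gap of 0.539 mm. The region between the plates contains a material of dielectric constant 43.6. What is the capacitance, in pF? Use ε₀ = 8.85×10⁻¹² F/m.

A = 69.7 mm² = 6.97×10⁻⁵ m².
C = κε₀A/d = 43.6 × 8.85×10⁻¹² × 6.97×10⁻⁵ / 5.39×10⁻⁴ = 4.99×10⁻¹¹ F.

49.9 pF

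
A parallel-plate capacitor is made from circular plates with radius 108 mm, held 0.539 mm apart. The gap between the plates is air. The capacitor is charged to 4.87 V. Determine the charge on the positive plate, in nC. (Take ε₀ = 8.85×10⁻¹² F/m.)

Q ≈ 2.93 nC

A = π(108 mm)² = 3.66×10⁻² m².
C = ε₀A/d = 8.85×10⁻¹² × 3.66×10⁻² / 5.39×10⁻⁴ = 6.02×10⁻¹⁰ F.
Q = CV = 6.02×10⁻¹⁰ × 4.87 = 2.93×10⁻⁹ C.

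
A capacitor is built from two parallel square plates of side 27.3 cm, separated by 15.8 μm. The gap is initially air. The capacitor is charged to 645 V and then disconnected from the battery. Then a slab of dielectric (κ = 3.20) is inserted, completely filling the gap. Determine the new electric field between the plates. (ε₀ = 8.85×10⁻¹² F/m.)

A = (27.3 cm)² = 7.45×10⁻² m².
Initially C₁ = ε₀A/d = 8.85×10⁻¹² × 7.45×10⁻² / 1.58×10⁻⁵ = 4.17×10⁻⁸ F.
E₁ = 4.08×10⁷ V/m.
Isolated ⇒ Q is held fixed. V₂ = Q/C₂ = V₁/3.20; E = V/d, so E₂/E₁ = (V₂/V₁)(d₁/d₂) = 0.312.
E₂ = 0.312 × 4.08×10⁷ = 1.28×10⁷ V/m.

12.8 MV/m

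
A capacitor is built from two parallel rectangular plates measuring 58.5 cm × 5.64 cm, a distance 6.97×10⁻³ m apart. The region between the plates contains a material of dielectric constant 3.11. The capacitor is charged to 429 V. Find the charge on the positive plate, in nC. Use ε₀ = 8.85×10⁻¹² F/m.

55.9 nC

A = 58.5 × 5.64 cm² = 3.30×10⁻² m².
C = κε₀A/d = 3.11 × 8.85×10⁻¹² × 3.30×10⁻² / 6.97×10⁻³ = 1.30×10⁻¹⁰ F.
Q = CV = 1.30×10⁻¹⁰ × 429 = 5.59×10⁻⁸ C.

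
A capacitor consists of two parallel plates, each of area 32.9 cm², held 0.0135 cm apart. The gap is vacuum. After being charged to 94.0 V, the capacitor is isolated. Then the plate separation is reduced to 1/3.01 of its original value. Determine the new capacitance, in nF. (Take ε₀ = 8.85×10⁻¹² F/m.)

0.649 nF

A = 32.9 cm² = 3.29×10⁻³ m².
Initially C₁ = ε₀A/d = 8.85×10⁻¹² × 3.29×10⁻³ / 1.35×10⁻⁴ = 2.16×10⁻¹⁰ F.
C = ε₀A/d scales as 1/d, so C₂/C₁ = d₁/d₂ = 3.01.
C₂ = 3.01 × 2.16×10⁻¹⁰ = 6.49×10⁻¹⁰ F.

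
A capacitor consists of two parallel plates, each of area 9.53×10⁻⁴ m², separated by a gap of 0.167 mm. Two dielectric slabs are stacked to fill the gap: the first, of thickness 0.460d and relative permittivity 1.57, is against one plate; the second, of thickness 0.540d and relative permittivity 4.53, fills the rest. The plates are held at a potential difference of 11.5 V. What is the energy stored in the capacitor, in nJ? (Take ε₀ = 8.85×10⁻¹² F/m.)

Stacked slabs ⇒ two capacitors in series, each with the full plate area.
C₁ = κ₁ε₀A/d₁ = 1.57 × 8.85×10⁻¹² × 9.53×10⁻⁴ / 7.68×10⁻⁵ = 1.72×10⁻¹⁰ F.
C₂ = κ₂ε₀A/d₂ = 4.53 × 8.85×10⁻¹² × 9.53×10⁻⁴ / 9.02×10⁻⁵ = 4.24×10⁻¹⁰ F.
C = (1/C₁ + 1/C₂)⁻¹ = 1.23×10⁻¹⁰ F.
U = ½CV² = ½ × 1.23×10⁻¹⁰ × (11.5)² = 8.10×10⁻⁹ J.

8.10 nJ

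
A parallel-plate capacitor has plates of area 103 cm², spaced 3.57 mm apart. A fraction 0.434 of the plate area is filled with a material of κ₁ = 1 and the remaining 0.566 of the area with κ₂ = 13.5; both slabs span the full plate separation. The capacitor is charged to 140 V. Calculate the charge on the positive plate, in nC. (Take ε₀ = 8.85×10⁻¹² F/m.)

A = 103 cm² = 1.03×10⁻² m².
Side-by-side slabs ⇒ two capacitors in parallel, each spanning the full gap.
C₁ = κ₁ε₀A₁/d = 1.00 × 8.85×10⁻¹² × 4.47×10⁻³ / 3.57×10⁻³ = 1.11×10⁻¹¹ F.
C₂ = κ₂ε₀A₂/d = 13.5 × 8.85×10⁻¹² × 5.83×10⁻³ / 3.57×10⁻³ = 1.95×10⁻¹⁰ F.
C = C₁ + C₂ = 2.06×10⁻¹⁰ F.
Q = CV = 2.06×10⁻¹⁰ × 140 = 2.89×10⁻⁸ C.

Q ≈ 28.9 nC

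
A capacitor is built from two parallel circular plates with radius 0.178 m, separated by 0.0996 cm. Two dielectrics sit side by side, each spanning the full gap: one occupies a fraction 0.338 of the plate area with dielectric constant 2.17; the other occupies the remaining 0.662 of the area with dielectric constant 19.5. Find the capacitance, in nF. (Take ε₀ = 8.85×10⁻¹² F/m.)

A = π(0.178 m)² = 9.95×10⁻² m².
Side-by-side slabs ⇒ two capacitors in parallel, each spanning the full gap.
C₁ = κ₁ε₀A₁/d = 2.17 × 8.85×10⁻¹² × 3.36×10⁻² / 9.96×10⁻⁴ = 6.49×10⁻¹⁰ F.
C₂ = κ₂ε₀A₂/d = 19.5 × 8.85×10⁻¹² × 6.59×10⁻² / 9.96×10⁻⁴ = 1.14×10⁻⁸ F.
C = C₁ + C₂ = 1.21×10⁻⁸ F.

C ≈ 12.1 nF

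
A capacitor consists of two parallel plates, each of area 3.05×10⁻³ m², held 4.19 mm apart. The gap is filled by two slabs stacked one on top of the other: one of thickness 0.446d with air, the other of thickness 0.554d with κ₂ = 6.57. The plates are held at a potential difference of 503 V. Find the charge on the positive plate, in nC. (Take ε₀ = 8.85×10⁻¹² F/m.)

Stacked slabs ⇒ two capacitors in series, each with the full plate area.
C₁ = κ₁ε₀A/d₁ = 1.00 × 8.85×10⁻¹² × 3.05×10⁻³ / 1.87×10⁻³ = 1.44×10⁻¹¹ F.
C₂ = κ₂ε₀A/d₂ = 6.57 × 8.85×10⁻¹² × 3.05×10⁻³ / 2.32×10⁻³ = 7.64×10⁻¹¹ F.
C = (1/C₁ + 1/C₂)⁻¹ = 1.21×10⁻¹¹ F.
Q = CV = 1.21×10⁻¹¹ × 503 = 6.11×10⁻⁹ C.

Q ≈ 6.11 nC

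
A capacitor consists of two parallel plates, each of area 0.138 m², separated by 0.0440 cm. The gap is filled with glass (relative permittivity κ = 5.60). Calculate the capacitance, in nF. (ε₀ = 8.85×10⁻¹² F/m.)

C = κε₀A/d = 5.60 × 8.85×10⁻¹² × 0.138 / 4.40×10⁻⁴ = 1.55×10⁻⁸ F.

C ≈ 15.5 nF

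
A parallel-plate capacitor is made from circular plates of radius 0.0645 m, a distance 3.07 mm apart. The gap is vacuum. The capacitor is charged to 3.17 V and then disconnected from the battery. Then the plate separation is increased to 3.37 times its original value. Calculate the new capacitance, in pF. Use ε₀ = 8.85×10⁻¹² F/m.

C ≈ 11.2 pF

A = π(0.0645 m)² = 1.31×10⁻² m².
Initially C₁ = ε₀A/d = 8.85×10⁻¹² × 1.31×10⁻² / 3.07×10⁻³ = 3.77×10⁻¹¹ F.
C = ε₀A/d scales as 1/d, so C₂/C₁ = d₁/d₂ = 1/3.37 = 0.297.
C₂ = 0.297 × 3.77×10⁻¹¹ = 1.12×10⁻¹¹ F.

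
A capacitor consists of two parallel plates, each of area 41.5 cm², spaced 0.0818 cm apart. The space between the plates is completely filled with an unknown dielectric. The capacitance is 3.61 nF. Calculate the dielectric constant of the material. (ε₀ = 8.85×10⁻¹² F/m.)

80.4

A = 41.5 cm² = 4.15×10⁻³ m².
κ = Cd/(ε₀A) = 3.61×10⁻⁹ × 8.18×10⁻⁴ / (8.85×10⁻¹² × 4.15×10⁻³) = 80.4.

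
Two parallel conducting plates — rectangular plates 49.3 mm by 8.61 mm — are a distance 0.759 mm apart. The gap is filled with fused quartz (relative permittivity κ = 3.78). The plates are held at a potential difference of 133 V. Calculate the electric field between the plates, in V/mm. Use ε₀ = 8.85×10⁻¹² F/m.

E = V/d = 133 / 7.59×10⁻⁴ = 1.75×10⁵ V/m.

E ≈ 175 V/mm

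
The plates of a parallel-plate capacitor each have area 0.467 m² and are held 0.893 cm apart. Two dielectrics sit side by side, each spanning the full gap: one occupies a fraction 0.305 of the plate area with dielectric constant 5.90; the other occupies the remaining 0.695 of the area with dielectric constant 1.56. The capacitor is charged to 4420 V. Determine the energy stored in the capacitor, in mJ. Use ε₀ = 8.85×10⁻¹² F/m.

U ≈ 13.0 mJ

Side-by-side slabs ⇒ two capacitors in parallel, each spanning the full gap.
C₁ = κ₁ε₀A₁/d = 5.90 × 8.85×10⁻¹² × 0.142 / 8.93×10⁻³ = 8.33×10⁻¹⁰ F.
C₂ = κ₂ε₀A₂/d = 1.56 × 8.85×10⁻¹² × 0.325 / 8.93×10⁻³ = 5.02×10⁻¹⁰ F.
C = C₁ + C₂ = 1.33×10⁻⁹ F.
U = ½CV² = ½ × 1.33×10⁻⁹ × (4420)² = 1.30×10⁻² J.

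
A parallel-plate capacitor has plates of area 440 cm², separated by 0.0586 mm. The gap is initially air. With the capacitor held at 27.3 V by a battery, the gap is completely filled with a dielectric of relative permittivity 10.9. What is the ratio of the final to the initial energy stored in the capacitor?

Battery connected ⇒ V is held fixed.
C₂ = 10.9 C₁ and U = ½CV², so U₂/U₁ = C₂/C₁ = 10.9.

U₂/U₁ ≈ 10.9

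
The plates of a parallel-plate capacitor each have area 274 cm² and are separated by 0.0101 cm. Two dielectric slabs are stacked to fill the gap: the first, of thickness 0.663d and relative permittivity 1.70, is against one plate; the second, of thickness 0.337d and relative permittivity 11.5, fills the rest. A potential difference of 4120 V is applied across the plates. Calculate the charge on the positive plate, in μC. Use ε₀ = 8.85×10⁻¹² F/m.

A = 274 cm² = 2.74×10⁻² m².
Stacked slabs ⇒ two capacitors in series, each with the full plate area.
C₁ = κ₁ε₀A/d₁ = 1.70 × 8.85×10⁻¹² × 2.74×10⁻² / 6.70×10⁻⁵ = 6.16×10⁻⁹ F.
C₂ = κ₂ε₀A/d₂ = 11.5 × 8.85×10⁻¹² × 2.74×10⁻² / 3.40×10⁻⁵ = 8.19×10⁻⁸ F.
C = (1/C₁ + 1/C₂)⁻¹ = 5.73×10⁻⁹ F.
Q = CV = 5.73×10⁻⁹ × 4120 = 2.36×10⁻⁵ C.

Q ≈ 23.6 μC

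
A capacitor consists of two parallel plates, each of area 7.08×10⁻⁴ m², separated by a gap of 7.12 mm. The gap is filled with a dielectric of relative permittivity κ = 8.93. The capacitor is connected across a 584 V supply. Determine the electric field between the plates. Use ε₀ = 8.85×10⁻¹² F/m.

82.0 V/mm

E = V/d = 584 / 7.12×10⁻³ = 8.20×10⁴ V/m.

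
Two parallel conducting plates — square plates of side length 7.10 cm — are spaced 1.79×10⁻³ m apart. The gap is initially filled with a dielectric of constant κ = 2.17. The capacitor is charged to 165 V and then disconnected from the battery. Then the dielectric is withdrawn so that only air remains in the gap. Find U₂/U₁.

2.17

Isolated ⇒ Q is held fixed.
C₂ = 0.461 C₁ and U = Q²/(2C), so U₂/U₁ = C₁/C₂ = 2.17.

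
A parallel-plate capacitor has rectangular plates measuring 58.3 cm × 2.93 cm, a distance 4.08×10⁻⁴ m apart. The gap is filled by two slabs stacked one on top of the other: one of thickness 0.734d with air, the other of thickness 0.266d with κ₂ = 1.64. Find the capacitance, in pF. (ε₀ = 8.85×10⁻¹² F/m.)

A = 58.3 × 2.93 cm² = 1.71×10⁻² m².
Stacked slabs ⇒ two capacitors in series, each with the full plate area.
C₁ = κ₁ε₀A/d₁ = 1.00 × 8.85×10⁻¹² × 1.71×10⁻² / 2.99×10⁻⁴ = 5.05×10⁻¹⁰ F.
C₂ = κ₂ε₀A/d₂ = 1.64 × 8.85×10⁻¹² × 1.71×10⁻² / 1.09×10⁻⁴ = 2.28×10⁻⁹ F.
C = (1/C₁ + 1/C₂)⁻¹ = 4.13×10⁻¹⁰ F.

413 pF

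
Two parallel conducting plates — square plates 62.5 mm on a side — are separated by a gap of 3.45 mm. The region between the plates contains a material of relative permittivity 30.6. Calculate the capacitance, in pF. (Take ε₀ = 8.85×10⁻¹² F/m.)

A = (62.5 mm)² = 3.91×10⁻³ m².
C = κε₀A/d = 30.6 × 8.85×10⁻¹² × 3.91×10⁻³ / 3.45×10⁻³ = 3.07×10⁻¹⁰ F.

C ≈ 307 pF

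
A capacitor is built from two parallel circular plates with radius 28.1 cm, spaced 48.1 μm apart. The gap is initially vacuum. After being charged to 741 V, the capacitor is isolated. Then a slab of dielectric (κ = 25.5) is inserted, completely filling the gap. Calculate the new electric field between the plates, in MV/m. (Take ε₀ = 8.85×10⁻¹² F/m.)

A = π(28.1 cm)² = 0.248 m².
Initially C₁ = ε₀A/d = 8.85×10⁻¹² × 0.248 / 4.81×10⁻⁵ = 4.56×10⁻⁸ F.
E₁ = 1.54×10⁷ V/m.
Isolated ⇒ Q is held fixed. V₂ = Q/C₂ = V₁/25.5; E = V/d, so E₂/E₁ = (V₂/V₁)(d₁/d₂) = 0.0392.
E₂ = 0.0392 × 1.54×10⁷ = 6.04×10⁵ V/m.

E ≈ 0.604 MV/m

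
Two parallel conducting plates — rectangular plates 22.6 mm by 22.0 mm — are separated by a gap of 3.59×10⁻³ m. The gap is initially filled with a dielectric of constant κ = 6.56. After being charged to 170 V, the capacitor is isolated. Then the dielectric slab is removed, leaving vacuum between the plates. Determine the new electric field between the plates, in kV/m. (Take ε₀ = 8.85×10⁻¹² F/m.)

311 kV/m

A = 22.6 × 22.0 mm² = 4.97×10⁻⁴ m².
Initially C₁ = κε₀A/d = 6.56 × 8.85×10⁻¹² × 4.97×10⁻⁴ / 3.59×10⁻³ = 8.04×10⁻¹² F.
E₁ = 4.74×10⁴ V/m.
Isolated ⇒ Q is held fixed. V₂ = Q/C₂ = V₁/0.152; E = V/d, so E₂/E₁ = (V₂/V₁)(d₁/d₂) = 6.56.
E₂ = 6.56 × 4.74×10⁴ = 3.11×10⁵ V/m.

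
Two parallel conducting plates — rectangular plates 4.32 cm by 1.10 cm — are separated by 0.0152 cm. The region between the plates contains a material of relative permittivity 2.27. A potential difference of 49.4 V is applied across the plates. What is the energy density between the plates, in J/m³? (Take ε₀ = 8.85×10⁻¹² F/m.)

E = V/d = 49.4 / 1.52×10⁻⁴ = 3.25×10⁵ V/m.
u = ½κε₀E² = ½ × 2.27 × 8.85×10⁻¹² × (3.25×10⁵)² = 1.06 J/m³.

1.06 J/m³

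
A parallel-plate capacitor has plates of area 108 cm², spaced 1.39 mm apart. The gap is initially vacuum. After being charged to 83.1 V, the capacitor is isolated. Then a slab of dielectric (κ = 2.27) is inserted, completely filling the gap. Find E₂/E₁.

E₂/E₁ ≈ 0.441

Isolated ⇒ Q is held fixed.
V₂ = Q/C₂ = V₁/2.27; E = V/d, so E₂/E₁ = (V₂/V₁)(d₁/d₂) = 0.441.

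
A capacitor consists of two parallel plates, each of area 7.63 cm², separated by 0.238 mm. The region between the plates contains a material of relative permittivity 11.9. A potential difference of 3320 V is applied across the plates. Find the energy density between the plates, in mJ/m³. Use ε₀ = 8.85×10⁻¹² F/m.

E = V/d = 3320 / 2.38×10⁻⁴ = 1.39×10⁷ V/m.
u = ½κε₀E² = ½ × 11.9 × 8.85×10⁻¹² × (1.39×10⁷)² = 1.02×10⁴ J/m³.

u ≈ 1.02×10⁷ mJ/m³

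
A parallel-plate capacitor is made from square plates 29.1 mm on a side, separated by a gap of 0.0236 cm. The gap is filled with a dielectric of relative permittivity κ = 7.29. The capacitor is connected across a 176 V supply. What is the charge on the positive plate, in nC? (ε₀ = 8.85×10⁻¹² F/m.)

Q ≈ 40.7 nC

A = (29.1 mm)² = 8.47×10⁻⁴ m².
C = κε₀A/d = 7.29 × 8.85×10⁻¹² × 8.47×10⁻⁴ / 2.36×10⁻⁴ = 2.31×10⁻¹⁰ F.
Q = CV = 2.31×10⁻¹⁰ × 176 = 4.07×10⁻⁸ C.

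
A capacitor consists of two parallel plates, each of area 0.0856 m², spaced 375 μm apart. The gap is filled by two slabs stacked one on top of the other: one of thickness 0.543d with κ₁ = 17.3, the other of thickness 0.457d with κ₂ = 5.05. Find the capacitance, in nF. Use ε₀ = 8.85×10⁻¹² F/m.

Stacked slabs ⇒ two capacitors in series, each with the full plate area.
C₁ = κ₁ε₀A/d₁ = 17.3 × 8.85×10⁻¹² × 8.56×10⁻² / 2.04×10⁻⁴ = 6.44×10⁻⁸ F.
C₂ = κ₂ε₀A/d₂ = 5.05 × 8.85×10⁻¹² × 8.56×10⁻² / 1.71×10⁻⁴ = 2.23×10⁻⁸ F.
C = (1/C₁ + 1/C₂)⁻¹ = 1.66×10⁻⁸ F.

16.6 nF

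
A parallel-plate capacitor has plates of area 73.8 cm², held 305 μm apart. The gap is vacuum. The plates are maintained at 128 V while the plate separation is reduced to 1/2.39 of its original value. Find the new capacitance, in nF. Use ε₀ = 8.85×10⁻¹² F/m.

0.512 nF

A = 73.8 cm² = 7.38×10⁻³ m².
Initially C₁ = ε₀A/d = 8.85×10⁻¹² × 7.38×10⁻³ / 3.05×10⁻⁴ = 2.14×10⁻¹⁰ F.
C = ε₀A/d scales as 1/d, so C₂/C₁ = d₁/d₂ = 2.39.
C₂ = 2.39 × 2.14×10⁻¹⁰ = 5.12×10⁻¹⁰ F.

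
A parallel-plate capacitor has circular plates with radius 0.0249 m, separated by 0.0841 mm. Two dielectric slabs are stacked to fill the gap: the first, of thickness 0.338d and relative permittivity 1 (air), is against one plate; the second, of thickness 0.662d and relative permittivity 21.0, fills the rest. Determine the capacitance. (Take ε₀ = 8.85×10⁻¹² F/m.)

0.555 nF

A = π(0.0249 m)² = 1.95×10⁻³ m².
Stacked slabs ⇒ two capacitors in series, each with the full plate area.
C₁ = κ₁ε₀A/d₁ = 1.00 × 8.85×10⁻¹² × 1.95×10⁻³ / 2.84×10⁻⁵ = 6.06×10⁻¹⁰ F.
C₂ = κ₂ε₀A/d₂ = 21.0 × 8.85×10⁻¹² × 1.95×10⁻³ / 5.57×10⁻⁵ = 6.50×10⁻⁹ F.
C = (1/C₁ + 1/C₂)⁻¹ = 5.55×10⁻¹⁰ F.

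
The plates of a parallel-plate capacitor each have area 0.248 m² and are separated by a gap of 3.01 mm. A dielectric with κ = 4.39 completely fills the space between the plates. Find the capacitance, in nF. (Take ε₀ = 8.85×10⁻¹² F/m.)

C = κε₀A/d = 4.39 × 8.85×10⁻¹² × 0.248 / 3.01×10⁻³ = 3.20×10⁻⁹ F.

3.20 nF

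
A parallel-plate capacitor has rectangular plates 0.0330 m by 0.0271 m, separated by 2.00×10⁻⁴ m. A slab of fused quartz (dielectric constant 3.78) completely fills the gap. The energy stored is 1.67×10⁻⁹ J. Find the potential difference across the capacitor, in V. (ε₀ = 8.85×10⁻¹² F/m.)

A = 0.0330 × 0.0271 m² = 8.94×10⁻⁴ m².
C = κε₀A/d = 3.78 × 8.85×10⁻¹² × 8.94×10⁻⁴ / 2.00×10⁻⁴ = 1.50×10⁻¹⁰ F.
V = √(2U/C) = √(2 × 1.67×10⁻⁹ / 1.50×10⁻¹⁰) = 4.73 V.

4.73 V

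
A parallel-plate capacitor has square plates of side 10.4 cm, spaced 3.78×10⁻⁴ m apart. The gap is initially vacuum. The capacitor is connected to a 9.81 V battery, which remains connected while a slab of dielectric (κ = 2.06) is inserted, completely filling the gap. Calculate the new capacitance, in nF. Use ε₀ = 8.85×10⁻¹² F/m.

C ≈ 0.522 nF

A = (10.4 cm)² = 1.08×10⁻² m².
Initially C₁ = ε₀A/d = 8.85×10⁻¹² × 1.08×10⁻² / 3.78×10⁻⁴ = 2.53×10⁻¹⁰ F.
C = κε₀A/d scales with κ, so C₂/C₁ = κ = 2.06.
C₂ = 2.06 × 2.53×10⁻¹⁰ = 5.22×10⁻¹⁰ F.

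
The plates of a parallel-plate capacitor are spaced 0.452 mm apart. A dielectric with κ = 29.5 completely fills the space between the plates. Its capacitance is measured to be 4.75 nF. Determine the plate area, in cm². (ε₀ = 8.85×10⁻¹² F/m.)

A = Cd/(κε₀) = 4.75×10⁻⁹ × 4.52×10⁻⁴ / (29.5 × 8.85×10⁻¹²) = 8.22×10⁻³ m².

82.2 cm²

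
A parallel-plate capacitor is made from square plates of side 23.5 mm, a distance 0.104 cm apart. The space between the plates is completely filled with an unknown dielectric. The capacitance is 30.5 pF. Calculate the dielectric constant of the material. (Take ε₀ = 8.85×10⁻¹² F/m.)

6.49

A = (23.5 mm)² = 5.52×10⁻⁴ m².
κ = Cd/(ε₀A) = 3.05×10⁻¹¹ × 1.04×10⁻³ / (8.85×10⁻¹² × 5.52×10⁻⁴) = 6.49.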